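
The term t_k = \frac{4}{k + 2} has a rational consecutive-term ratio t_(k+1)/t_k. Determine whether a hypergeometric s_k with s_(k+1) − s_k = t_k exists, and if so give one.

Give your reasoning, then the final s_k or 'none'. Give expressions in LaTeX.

none — t_k is not Gosper-summable

Ratio r(k) = (k + 2)/(k + 3).
Gosper form: A/B · C(k+1)/C(k) with A=k + 2, B=k + 3, C=1.
Solve (k + 2)·f(k+1) − (k + 2)·f(k) = 1.
Bound: deg f ≤ 0.
Put f(k) = c0: A·f(k+1) − B(k−1)·f(k) − C = -1; need -1 = 0 — inconsistent ⇒ no f, not summable.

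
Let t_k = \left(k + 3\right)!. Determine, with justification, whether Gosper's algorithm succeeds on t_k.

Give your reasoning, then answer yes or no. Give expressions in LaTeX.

Step 1: r(k) = k + 4.
Gosper form: A/B · C(k+1)/C(k) with A=k + 4, B=1, C=1.
Key eq: (k + 4)·f(k+1) = (1)·f(k) + (1).
From deg A=1, deg B=0, deg C=0: d=-1.
Bound -1 < 0, so the key equation has no polynomial solution.

No — t_k has no hypergeometric antidifference.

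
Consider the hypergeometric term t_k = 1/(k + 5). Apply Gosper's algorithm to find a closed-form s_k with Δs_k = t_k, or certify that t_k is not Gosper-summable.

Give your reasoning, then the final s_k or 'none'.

none (Gosper's algorithm certifies no s_k)

Ratio r(k) = (k + 5)/(k + 6).
Normal form (A,B,C) = (k + 5, k + 6, 1).
f must satisfy (k + 5)·f(k+1) − (k + 5)·f(k) = 1.
From deg A=1, deg B=1, deg C=0: d=0.
Write f(k) = c0. Then LHS − RHS = -1, requiring -1 = 0: contradictory. No certificate.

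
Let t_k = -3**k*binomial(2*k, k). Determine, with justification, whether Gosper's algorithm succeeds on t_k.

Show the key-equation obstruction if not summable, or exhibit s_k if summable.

The ratio is 6*(2*k + 1)/(k + 1).
Take A(k)=12*k + 6, B(k)=k + 1, C(k)=1.
f must satisfy (12*k + 6)·f(k+1) − (k)·f(k) = 1.
From deg A=1, deg B=1, deg C=0: d=-1.
deg f ≤ -1 is impossible — no certificate.

No. Not Gosper-summable.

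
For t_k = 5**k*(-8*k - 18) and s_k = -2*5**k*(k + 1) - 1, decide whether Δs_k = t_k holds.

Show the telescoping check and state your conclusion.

s_(k+1) = -10*5**k*(k + 2) - 1
s_(k+1) − s_k = 5**k*(-8*k - 18)
(s_(k+1) − s_k) − t_k = 0

Valid — Δs_k = t_k.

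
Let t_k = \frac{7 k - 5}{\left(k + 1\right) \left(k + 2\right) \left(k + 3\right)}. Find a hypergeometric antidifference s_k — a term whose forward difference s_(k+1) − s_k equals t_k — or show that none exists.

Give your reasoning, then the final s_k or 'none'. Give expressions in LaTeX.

s_k = \frac{k \left(k - 11\right)}{2 \left(k + 1\right) \left(k + 2\right)}

t_(k+1)/t_k = (k + 1)*(7*k + 2)/((k + 4)*(7*k - 5)).
Take A(k)=k + 1, B(k)=k + 4, C(k)=k - 5/7.
Solve (k + 1)·f(k+1) − (k + 3)·f(k) = k - 5/7.
Degrees (1,1,1) ⇒ d ≤ 2.
Match coefficients ⇒ f(k) = k*(k - 11)/14.
Then R = B(k−1)f/C = k*(k - 11)*(k + 3)/(2*(7*k - 5)), so s_k = R(k)·t_k = k*(k - 11)/(2*(k + 1)*(k + 2)).
Verify: (7*k - 5)/(k**3 + 6*k**2 + 11*k + 6) matches t_k.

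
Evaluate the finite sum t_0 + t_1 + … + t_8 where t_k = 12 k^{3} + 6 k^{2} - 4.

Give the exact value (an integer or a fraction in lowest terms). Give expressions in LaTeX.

The ratio is (6*(k + 1)**3 + 3*(k + 1)**2 - 2)/(6*k**3 + 3*k**2 - 2).
So A=1 and B=1, with C=k**3 + k**2/2 - 1/3.
Solve (1)·f(k+1) − (1)·f(k) = k**3 + k**2/2 - 1/3.
d = 4 from the (0,0,3) case.
Solve for f: f(k) = k*(3*k**3 - 4*k**2 - 3)/12 (degree 4 ≤ 4).
Then R = B(k−1)f/C = k*(3*k**3 - 4*k**2 - 3)/(2*(6*k**3 + 3*k**2 - 2)), so s_k = R(k)·t_k = k*(3*k**3 - 4*k**2 - 3).
Verify: 12*k**3 + 6*k**2 - 4 matches t_k.
Telescoping: Σ = s_(9) − s_(0) = 16740 − (0) = 16740.

Σ = 16740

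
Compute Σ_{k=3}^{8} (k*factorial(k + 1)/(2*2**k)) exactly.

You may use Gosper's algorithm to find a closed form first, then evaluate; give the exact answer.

Σ = 14169/2

Step 1: r(k) = (k + 1)*(k + 2)/(2*k).
So A=k/2 + 1 and B=1, with C=k.
Key eq: (k/2 + 1)·f(k+1) = (1)·f(k) + (k).
deg f ≤ 0 (via 1,0,1).
Solve for f: f(k) = 2 (degree 0 ≤ 0).
Then R = B(k−1)f/C = 2/k, so s_k = R(k)·t_k = factorial(k + 1)/2**k.
s_(k+1) − s_k = k*factorial(k + 1)/(2*2**k) = t_k.
Σ_(k=3)^(8) t_k = s_(9) − s_(3) = 14175/2 − (3) = 14169/2.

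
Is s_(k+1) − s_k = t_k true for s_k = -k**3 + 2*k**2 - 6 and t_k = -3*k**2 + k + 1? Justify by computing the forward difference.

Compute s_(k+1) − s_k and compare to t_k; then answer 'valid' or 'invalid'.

s_(k+1) = -k**3 - k**2 + k - 5
s_(k+1) − s_k = -3*k**2 + k + 1
(s_(k+1) − s_k) − t_k = 0

valid; difference matches t_k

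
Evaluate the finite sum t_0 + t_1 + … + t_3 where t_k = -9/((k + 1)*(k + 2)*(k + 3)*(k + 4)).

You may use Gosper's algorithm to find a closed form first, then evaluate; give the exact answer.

Step 1: r(k) = (k + 1)/(k + 5).
Factor: A=k + 1; B=k + 5; C=1.
Need (k + 1)·f(k+1) − (k + 4)·f(k) = 1.
deg f ≤ 3 (via 1,1,0).
Solve for f: f(k) = k*(k**2 + 6*k + 11)/18 (degree 3 ≤ 3).
Get s_k = R·t_k = k*(-k**2 - 6*k - 11)/(2*(k + 1)*(k + 2)*(k + 3)) with R(k) = B(k−1)f(k)/C(k) = k*(k + 4)*(k**2 + 6*k + 11)/18.
s_(k+1) − s_k = -9/(k**4 + 10*k**3 + 35*k**2 + 50*k + 24) = t_k.
Sum = s_(4) − s_(0); s_(4) = -17/35, s_(0) = 0 ⇒ -17/35.

Σ = -17/35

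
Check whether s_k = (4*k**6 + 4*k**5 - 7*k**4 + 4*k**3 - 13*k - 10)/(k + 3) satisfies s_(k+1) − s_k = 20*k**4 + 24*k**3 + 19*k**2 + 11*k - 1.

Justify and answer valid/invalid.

Invalid: residual 2*(-8*k**5 - 44*k**4 - 45*k**3 - 33*k**2 - 18*k - 1)/(k**2 + 7*k + 12) ≠ 0.

s_(k+1) = (4*k**6 + 28*k**5 + 73*k**4 + 96*k**3 + 70*k**2 + 15*k - 18)/(k + 4)
s_(k+1) − s_k = (20*k**6 + 148*k**5 + 339*k**4 + 342*k**3 + 238*k**2 + 89*k - 14)/(k**2 + 7*k + 12)
(s_(k+1) − s_k) − t_k = 2*(-8*k**5 - 44*k**4 - 45*k**3 - 33*k**2 - 18*k - 1)/(k**2 + 7*k + 12)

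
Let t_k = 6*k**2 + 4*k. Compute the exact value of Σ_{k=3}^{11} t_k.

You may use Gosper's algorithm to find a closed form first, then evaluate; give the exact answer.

t_(k+1)/t_k = (3*k**2 + 8*k + 5)/(k*(3*k + 2)).
Take A(k)=1, B(k)=1, C(k)=k**2 + 2*k/3.
Solve (1)·f(k+1) − (1)·f(k) = k**2 + 2*k/3.
d = 3 from the (0,0,2) case.
Solve for f: f(k) = k*(k - 1)*(2*k + 1)/6 (degree 3 ≤ 3).
Then R = B(k−1)f/C = (k - 1)*(2*k + 1)/(2*(3*k + 2)), so s_k = R(k)·t_k = k*(2*k**2 - k - 1).
Δs = 2*k*(3*k + 2), as required.
Telescoping: Σ = s_(12) − s_(3) = 3300 − (42) = 3258.

Σ = 3258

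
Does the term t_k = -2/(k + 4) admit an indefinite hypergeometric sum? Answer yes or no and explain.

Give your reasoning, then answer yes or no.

No — t_k has no hypergeometric antidifference.

Step 1: r(k) = (k + 4)/(k + 5).
Factor: A=k + 4; B=k + 5; C=1.
Solve (k + 4)·f(k+1) − (k + 4)·f(k) = 1.
deg f ≤ 0 (via 1,1,0).
Generic f = c0 gives residual -1; -1 = 0 cannot hold, so t_k is not Gosper-summable.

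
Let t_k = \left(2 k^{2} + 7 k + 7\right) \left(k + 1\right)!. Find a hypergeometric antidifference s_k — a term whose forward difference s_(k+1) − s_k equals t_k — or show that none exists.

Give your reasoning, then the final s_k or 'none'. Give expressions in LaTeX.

Ratio r(k) = (k + 2)*(7*k + 2*(k + 1)**2 + 14)/(2*k**2 + 7*k + 7).
Gosper form: A/B · C(k+1)/C(k) with A=k + 2, B=1, C=k**2 + 7*k/2 + 7/2.
Solve (k + 2)·f(k+1) − (1)·f(k) = k**2 + 7*k/2 + 7/2.
deg f ≤ 1 (via 1,0,2).
Coefficient equations give f(k) = (2*k + 3)/2.
Get s_k = R·t_k = (2*k + 3)*factorial(k + 1) with R(k) = B(k−1)f(k)/C(k) = (2*k + 3)/(2*k**2 + 7*k + 7).
Δs = (2*k**2 + 7*k + 7)*factorial(k + 1), as required.

s_k = \left(2 k + 3\right) \left(k + 1\right)!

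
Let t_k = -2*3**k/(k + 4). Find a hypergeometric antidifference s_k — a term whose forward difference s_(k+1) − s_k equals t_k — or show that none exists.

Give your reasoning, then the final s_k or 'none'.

none (Gosper's algorithm certifies no s_k)

r(k) = 3*(k + 4)/(k + 5) after simplifying.
So A=3*k + 12 and B=k + 5, with C=1.
Key eq: (3*k + 12)·f(k+1) = (k + 4)·f(k) + (1).
Degrees (1,1,0) ⇒ d ≤ -1.
Negative degree bound (-1): no f exists, t_k not Gosper-summable.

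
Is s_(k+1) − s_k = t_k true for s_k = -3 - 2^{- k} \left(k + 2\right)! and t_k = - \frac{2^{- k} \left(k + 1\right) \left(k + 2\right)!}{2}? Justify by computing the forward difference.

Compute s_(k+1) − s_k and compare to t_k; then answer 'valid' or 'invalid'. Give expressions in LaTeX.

s_(k+1) = -2**(-k - 1)*factorial(k + 3) - 3
s_(k+1) − s_k = -(k + 1)*factorial(k + 2)/(2*2**k)
(s_(k+1) − s_k) − t_k = 0

Valid: the claim telescopes to t_k.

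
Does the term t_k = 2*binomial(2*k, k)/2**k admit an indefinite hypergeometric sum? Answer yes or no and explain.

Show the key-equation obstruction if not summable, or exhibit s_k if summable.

The ratio is (2*k + 1)/(k + 1).
Factor: A=2*k + 1; B=k + 1; C=1.
Need (2*k + 1)·f(k+1) − (k)·f(k) = 1.
Bound: deg f ≤ -1.
Bound -1 < 0, so the key equation has no polynomial solution.

No — t_k has no hypergeometric antidifference.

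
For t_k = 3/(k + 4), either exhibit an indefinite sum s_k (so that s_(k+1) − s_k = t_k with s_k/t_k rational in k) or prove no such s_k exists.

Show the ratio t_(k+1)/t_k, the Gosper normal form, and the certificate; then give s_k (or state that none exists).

not Gosper-summable; s_k does not exist

The ratio is (k + 4)/(k + 5).
So A=k + 4 and B=k + 5, with C=1.
Solve (k + 4)·f(k+1) − (k + 4)·f(k) = 1.
From deg A=1, deg B=1, deg C=0: d=0.
f = c0 ⇒ A·f(k+1) − B(k−1)·f(k) − C = -1. The system {-1 = 0} is inconsistent; no antidifference.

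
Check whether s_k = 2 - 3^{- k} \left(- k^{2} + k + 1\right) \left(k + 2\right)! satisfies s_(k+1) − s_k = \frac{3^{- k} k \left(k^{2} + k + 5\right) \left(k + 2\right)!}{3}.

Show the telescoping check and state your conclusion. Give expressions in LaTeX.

valid; difference matches t_k

s_(k+1) = -3**(-k - 1)*(k - (k + 1)**2 + 2)*factorial(k + 3) + 2
s_(k+1) − s_k = k*(k**2 + k + 5)*factorial(k + 2)/(3*3**k)
(s_(k+1) − s_k) − t_k = 0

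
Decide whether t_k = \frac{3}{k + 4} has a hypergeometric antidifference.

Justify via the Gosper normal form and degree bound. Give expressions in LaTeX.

t_(k+1)/t_k = (k + 4)/(k + 5).
Gosper form: A/B · C(k+1)/C(k) with A=k + 4, B=k + 5, C=1.
f must satisfy (k + 4)·f(k+1) − (k + 4)·f(k) = 1.
d = 0 from the (1,1,0) case.
Put f(k) = c0: A·f(k+1) − B(k−1)·f(k) − C = -1; need -1 = 0 — inconsistent ⇒ no f, not summable.

No — the linear system for f has no solution.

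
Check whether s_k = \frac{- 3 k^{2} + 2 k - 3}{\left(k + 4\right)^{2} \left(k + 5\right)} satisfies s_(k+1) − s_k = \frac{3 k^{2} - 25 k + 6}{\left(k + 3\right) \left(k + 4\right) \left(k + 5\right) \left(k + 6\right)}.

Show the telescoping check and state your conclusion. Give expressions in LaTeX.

Invalid: residual \frac{- 6 k^{3} - 3 k^{2} + 103 k - 42}{k^{6} + 27 k^{5} + 301 k^{4} + 1773 k^{3} + 5818 k^{2} + 10080 k + 7200} ≠ 0.

s_(k+1) = (2*k - 3*(k + 1)**2 - 1)/((k + 5)**2*(k + 6))
s_(k+1) − s_k = (3*k**3 - 13*k**2 - 123*k + 26)/(k**5 + 24*k**4 + 229*k**3 + 1086*k**2 + 2560*k + 2400)
(s_(k+1) − s_k) − t_k = (-6*k**3 - 3*k**2 + 103*k - 42)/(k**6 + 27*k**5 + 301*k**4 + 1773*k**3 + 5818*k**2 + 10080*k + 7200)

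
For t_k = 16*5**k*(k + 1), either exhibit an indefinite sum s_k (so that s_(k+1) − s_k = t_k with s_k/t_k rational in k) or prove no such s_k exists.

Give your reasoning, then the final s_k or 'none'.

t_(k+1)/t_k = 5*(k + 2)/(k + 1).
A = 5, B = 1, C = k + 1.
Key eq: (5)·f(k+1) = (1)·f(k) + (k + 1).
deg f ≤ 1 (via 0,0,1).
Match coefficients ⇒ f(k) = (4*k - 1)/16.
Certificate R = B(k−1)f/C = (4*k - 1)/(16*(k + 1)) gives s_k = 5**k*(4*k - 1).
Verify: 16*5**k*(k + 1) matches t_k.

s_k = 5**k*(4*k - 1)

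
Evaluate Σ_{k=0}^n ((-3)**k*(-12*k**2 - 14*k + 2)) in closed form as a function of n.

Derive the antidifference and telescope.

S(n) = -9*(-3)**n*n**2 - 15*(-3)**n*n + 2

Compute t_(k+1)/t_k: get 3*(-6*k**2 - 19*k - 12)/(6*k**2 + 7*k - 1).
Normal form (A,B,C) = (-3, 1, k**2 + 7*k/6 - 1/6).
Solve (-3)·f(k+1) − (1)·f(k) = k**2 + 7*k/6 - 1/6.
Degrees (0,0,2) ⇒ d ≤ 2.
Coefficient equations give f(k) = -(k - 1)*(3*k + 2)/12.
So s_k = (B(k−1)f/C)·t_k = (-(k - 1)*(3*k + 2)/(2*(6*k**2 + 7*k - 1)))·t_k = (-3)**k*(3*k**2 - k - 2).
s_(k+1) − s_k = (-3)**k*(-12*k**2 - 14*k + 2) = t_k.
Evaluate: s_(n+1) = 3*(-3)**n*n*(-3*n - 5); subtract s_(0) = -2 ⇒ S(n) = -9*(-3)**n*n**2 - 15*(-3)**n*n + 2.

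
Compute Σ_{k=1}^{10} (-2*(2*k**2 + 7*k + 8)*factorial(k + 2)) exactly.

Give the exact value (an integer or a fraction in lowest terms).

Σ = -286442956764

Ratio r(k) = (k + 3)*(7*k + 2*(k + 1)**2 + 15)/(2*k**2 + 7*k + 8).
Gosper form: A/B · C(k+1)/C(k) with A=k + 3, B=1, C=k**2 + 7*k/2 + 4.
Key eq: (k + 3)·f(k+1) = (1)·f(k) + (k**2 + 7*k/2 + 4).
Degrees (1,0,2) ⇒ d ≤ 1.
Coefficient equations give f(k) = (2*k + 1)/2.
R(k) = B(k−1)·f(k)/C(k) = (2*k + 1)/(2*k**2 + 7*k + 8); s_k = R·t_k = -2*(2*k + 1)*factorial(k + 2).
Verify: -2*(2*k**2 + 7*k + 8)*factorial(k + 2) matches t_k.
Σ_(k=1)^(10) t_k = s_(11) − s_(1) = -286442956800 − (-36) = -286442956764.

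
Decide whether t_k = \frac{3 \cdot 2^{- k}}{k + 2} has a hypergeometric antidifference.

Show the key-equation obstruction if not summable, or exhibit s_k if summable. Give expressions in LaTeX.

No — t_k has no hypergeometric antidifference.

t_(k+1)/t_k = (k + 2)/(2*(k + 3)).
Take A(k)=k/2 + 1, B(k)=k + 3, C(k)=1.
Key eq: (k/2 + 1)·f(k+1) = (k + 2)·f(k) + (1).
Degrees (1,1,0) ⇒ d ≤ -1.
d = -1 < 0 ⇒ no nonzero polynomial f; not summable.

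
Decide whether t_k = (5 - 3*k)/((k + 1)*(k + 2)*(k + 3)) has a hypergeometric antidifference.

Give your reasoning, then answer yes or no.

Yes. s_k = k*(k + 9)/(2*(k + 1)*(k + 2)).

The ratio is (k + 1)*(3*k - 2)/((k + 4)*(3*k - 5)).
A = k + 1, B = k + 4, C = k - 5/3.
Set up (k + 1)·f(k+1) − (k + 3)·f(k) − (k - 5/3) = 0.
deg f ≤ 2 (via 1,1,1).
Match coefficients ⇒ f(k) = -k*(k + 9)/6.
So s_k = (B(k−1)f/C)·t_k = (-k*(k + 3)*(k + 9)/(2*(3*k - 5)))·t_k = k*(k + 9)/(2*(k + 1)*(k + 2)).
s_(k+1) − s_k = (5 - 3*k)/(k**3 + 6*k**2 + 11*k + 6) = t_k.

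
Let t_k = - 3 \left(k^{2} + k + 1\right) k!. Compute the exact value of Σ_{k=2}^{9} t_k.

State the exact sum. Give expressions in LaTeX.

t_(k+1)/t_k = (k + 1)*(k + (k + 1)**2 + 2)/(k**2 + k + 1).
Gosper form: A/B · C(k+1)/C(k) with A=k + 1, B=1, C=k**2 + k + 1.
Set up (k + 1)·f(k+1) − (1)·f(k) − (k**2 + k + 1) = 0.
deg f ≤ 1 (via 1,0,2).
Coefficient equations give f(k) = k.
So s_k = (B(k−1)f/C)·t_k = (k/(k**2 + k + 1))·t_k = -3*k*factorial(k).
s_(k+1) − s_k = -3*(k**2 + k + 1)*factorial(k) = t_k.
Σ_(k=2)^(9) t_k = s_(10) − s_(2) = -108864000 − (-12) = -108863988.

Σ = -108863988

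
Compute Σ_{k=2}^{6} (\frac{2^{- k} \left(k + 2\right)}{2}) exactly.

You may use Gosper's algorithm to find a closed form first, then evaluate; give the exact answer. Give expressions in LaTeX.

Σ = 75/64

Compute t_(k+1)/t_k: get (k + 3)/(2*(k + 2)).
Factor: A=1/2; B=1; C=k + 2.
Need (1/2)·f(k+1) − (1)·f(k) = k + 2.
Bound: deg f ≤ 1.
Match coefficients ⇒ f(k) = -2*(k + 3).
Get s_k = R·t_k = (-k - 3)/2**k with R(k) = B(k−1)f(k)/C(k) = -2*(k + 3)/(k + 2).
s_(k+1) − s_k = (k + 2)/(2*2**k) = t_k.
Telescoping: Σ = s_(7) − s_(2) = -5/64 − (-5/4) = 75/64.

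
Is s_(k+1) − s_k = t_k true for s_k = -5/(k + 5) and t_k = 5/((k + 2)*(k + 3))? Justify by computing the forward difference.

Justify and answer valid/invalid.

Invalid: residual 30*(-k - 4)/(k**4 + 16*k**3 + 91*k**2 + 216*k + 180) ≠ 0.

s_(k+1) = -5/(k + 6)
s_(k+1) − s_k = 5/((k + 5)*(k + 6))
(s_(k+1) − s_k) − t_k = 30*(-k - 4)/(k**4 + 16*k**3 + 91*k**2 + 216*k + 180)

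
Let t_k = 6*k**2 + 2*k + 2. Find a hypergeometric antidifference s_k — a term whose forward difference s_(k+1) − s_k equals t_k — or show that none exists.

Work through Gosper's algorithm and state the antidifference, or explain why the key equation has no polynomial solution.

r(k) = (k + 3*(k + 1)**2 + 2)/(3*k**2 + k + 1) after simplifying.
Gosper form: A/B · C(k+1)/C(k) with A=1, B=1, C=k**2 + k/3 + 1/3.
Key eq: (1)·f(k+1) = (1)·f(k) + (k**2 + k/3 + 1/3).
From deg A=0, deg B=0, deg C=2: d=3.
A polynomial solution: f(k) = k*(k**2 - k + 1)/3.
Get s_k = R·t_k = 2*k*(k**2 - k + 1) with R(k) = B(k−1)f(k)/C(k) = k*(k**2 - k + 1)/(3*k**2 + k + 1).
Δs = 6*k**2 + 2*k + 2, as required.

s_k = 2*k*(k**2 - k + 1)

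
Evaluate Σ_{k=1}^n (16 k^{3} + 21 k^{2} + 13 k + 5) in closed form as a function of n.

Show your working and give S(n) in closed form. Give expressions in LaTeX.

S(n) = n \left(4 n^{3} + 15 n^{2} + 21 n + 15\right)

The ratio is (16*k**3 + 69*k**2 + 103*k + 55)/(16*k**3 + 21*k**2 + 13*k + 5).
Normal form (A,B,C) = (1, 1, k**3 + 21*k**2/16 + 13*k/16 + 5/16).
f must satisfy (1)·f(k+1) − (1)·f(k) = k**3 + 21*k**2/16 + 13*k/16 + 5/16.
deg f ≤ 4 (via 0,0,3).
Coefficient equations give f(k) = k*(4*k**3 - k**2 + 2)/16.
Then R = B(k−1)f/C = k*(4*k**3 - k**2 + 2)/(16*k**3 + 21*k**2 + 13*k + 5), so s_k = R(k)·t_k = k*(4*k**3 - k**2 + 2).
Verify: 16*k**3 + 21*k**2 + 13*k + 5 matches t_k.
Evaluate: s_(n+1) = 4*n**4 + 15*n**3 + 21*n**2 + 15*n + 5; subtract s_(1) = 5 ⇒ S(n) = n*(4*n**3 + 15*n**2 + 21*n + 15).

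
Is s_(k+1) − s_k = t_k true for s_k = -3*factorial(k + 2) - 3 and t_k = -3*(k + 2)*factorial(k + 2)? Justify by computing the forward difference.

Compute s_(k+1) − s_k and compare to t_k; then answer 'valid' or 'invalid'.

Valid — Δs_k = t_k.

s_(k+1) = -3*factorial(k + 3) - 3
s_(k+1) − s_k = -3*(k + 2)*factorial(k + 2)
(s_(k+1) − s_k) − t_k = 0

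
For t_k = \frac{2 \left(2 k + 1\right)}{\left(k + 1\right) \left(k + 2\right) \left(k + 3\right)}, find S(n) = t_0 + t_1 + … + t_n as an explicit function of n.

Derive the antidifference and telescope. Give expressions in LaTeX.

Ratio r(k) = (k + 1)*(2*k + 3)/((k + 4)*(2*k + 1)).
Normal form (A,B,C) = (k + 1, k + 4, k + 1/2).
Set up (k + 1)·f(k+1) − (k + 3)·f(k) − (k + 1/2) = 0.
d = 2 from the (1,1,1) case.
Solving with deg f ≤ 2: f(k) = k*(3*k + 1)/8.
R(k) = B(k−1)·f(k)/C(k) = k*(k + 3)*(3*k + 1)/(4*(2*k + 1)); s_k = R·t_k = k*(3*k + 1)/(2*(k + 1)*(k + 2)).
Check: Δs_k = 2*(2*k + 1)/(k**3 + 6*k**2 + 11*k + 6). ✓
Evaluate: s_(n+1) = (3*n**2 + 7*n + 4)/(2*(n**2 + 5*n + 6)); subtract s_(0) = 0 ⇒ S(n) = (3*n**2 + 7*n + 4)/(2*(n**2 + 5*n + 6)).

S(n) = \frac{3 n^{2} + 7 n + 4}{2 \left(n^{2} + 5 n + 6\right)}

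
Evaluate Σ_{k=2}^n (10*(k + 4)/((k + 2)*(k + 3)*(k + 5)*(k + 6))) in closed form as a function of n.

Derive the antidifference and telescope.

S(n) = 5*(n**2 + 9*n - 10)/(28*(n**2 + 9*n + 18))

t_(k+1)/t_k = (k + 2)*(k + 5)**2/((k + 4)**2*(k + 7)).
So A=k + 2 and B=k + 7, with C=k**2 + 8*k + 16.
Set up (k + 2)·f(k+1) − (k + 6)·f(k) − (k**2 + 8*k + 16) = 0.
deg f ≤ 4 (via 1,1,2).
Match coefficients ⇒ f(k) = k*(k + 3)*(k + 4)*(k + 7)/20.
Get s_k = R·t_k = k*(k + 7)/(2*(k**2 + 7*k + 10)) with R(k) = B(k−1)f(k)/C(k) = k*(k + 3)*(k + 6)*(k + 7)/(20*(k + 4)).
Verify: 10*(k + 4)/(k**4 + 16*k**3 + 91*k**2 + 216*k + 180) matches t_k.
s_(n+1) = (n**2 + 9*n + 8)/(2*(n**2 + 9*n + 18)) and s_(2) = 9/28, so S(n) = 5*(n**2 + 9*n - 10)/(28*(n**2 + 9*n + 18)).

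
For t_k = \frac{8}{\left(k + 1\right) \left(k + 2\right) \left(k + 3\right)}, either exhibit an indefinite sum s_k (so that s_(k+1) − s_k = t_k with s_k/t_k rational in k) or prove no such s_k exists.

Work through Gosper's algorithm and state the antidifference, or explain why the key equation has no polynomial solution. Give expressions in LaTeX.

t_(k+1)/t_k = (k + 1)/(k + 4).
So A=k + 1 and B=k + 4, with C=1.
Need (k + 1)·f(k+1) − (k + 3)·f(k) = 1.
From deg A=1, deg B=1, deg C=0: d=2.
Solve for f: f(k) = k*(k + 3)/4 (degree 2 ≤ 2).
Then R = B(k−1)f/C = k*(k + 3)**2/4, so s_k = R(k)·t_k = 2*k*(k + 3)/((k + 1)*(k + 2)).
Verify: 8/(k**3 + 6*k**2 + 11*k + 6) matches t_k.

s_k = \frac{2 k \left(k + 3\right)}{\left(k + 1\right) \left(k + 2\right)}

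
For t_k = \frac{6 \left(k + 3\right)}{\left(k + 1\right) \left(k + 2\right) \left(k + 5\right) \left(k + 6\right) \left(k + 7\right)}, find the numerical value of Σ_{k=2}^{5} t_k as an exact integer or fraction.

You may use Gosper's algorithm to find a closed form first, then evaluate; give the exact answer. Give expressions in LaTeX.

Ratio r(k) = (k + 1)*(k + 4)*(k + 5)/((k + 3)**2*(k + 8)).
So A=k + 1 and B=k + 8, with C=k**3 + 10*k**2 + 33*k + 36.
Key eq: (k + 1)·f(k+1) = (k + 7)·f(k) + (k**3 + 10*k**2 + 33*k + 36).
Degrees (1,1,3) ⇒ d ≤ 6.
A polynomial solution: f(k) = k*(k + 2)*(k + 3)*(k + 4)*(k**2 + 12*k + 41)/90.
R(k) = B(k−1)·f(k)/C(k) = k*(k + 2)*(k + 7)*(k**2 + 12*k + 41)/(90*(k + 3)); s_k = R·t_k = k*(k**2 + 12*k + 41)/(15*(k**3 + 12*k**2 + 41*k + 30)).
Check: Δs_k = 6*(k + 3)/(k**5 + 21*k**4 + 163*k**3 + 567*k**2 + 844*k + 420). ✓
Sum = s_(6) − s_(2); s_(6) = 149/2310, s_(2) = 23/420 ⇒ 3/308.

Σ = 3/308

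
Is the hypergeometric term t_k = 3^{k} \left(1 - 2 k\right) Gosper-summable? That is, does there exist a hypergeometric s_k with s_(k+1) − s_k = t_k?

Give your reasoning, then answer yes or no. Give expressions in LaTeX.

Yes. s_k = 3^{k} \left(2 - k\right).

Compute t_(k+1)/t_k: get 3*(2*k + 1)/(2*k - 1).
Factor: A=3; B=1; C=k - 1/2.
Solve (3)·f(k+1) − (1)·f(k) = k - 1/2.
deg f ≤ 1 (via 0,0,1).
A polynomial solution: f(k) = (k - 2)/2.
Certificate R = B(k−1)f/C = (k - 2)/(2*k - 1) gives s_k = 3**k*(2 - k).
Check: Δs_k = 3**k*(1 - 2*k). ✓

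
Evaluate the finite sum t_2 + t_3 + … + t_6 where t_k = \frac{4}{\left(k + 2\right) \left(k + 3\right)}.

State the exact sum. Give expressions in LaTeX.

Step 1: r(k) = (k + 2)/(k + 4).
Normal form (A,B,C) = (k + 2, k + 4, 1).
Key eq: (k + 2)·f(k+1) = (k + 3)·f(k) + (1).
deg f ≤ 1 (via 1,1,0).
Coefficient equations give f(k) = k/2.
Then R = B(k−1)f/C = k*(k + 3)/2, so s_k = R(k)·t_k = 2*k/(k + 2).
s_(k+1) − s_k = 4/(k**2 + 5*k + 6) = t_k.
Evaluate s at k=7 and k=2: 14/9 and 1; difference 5/9.

Σ = 5/9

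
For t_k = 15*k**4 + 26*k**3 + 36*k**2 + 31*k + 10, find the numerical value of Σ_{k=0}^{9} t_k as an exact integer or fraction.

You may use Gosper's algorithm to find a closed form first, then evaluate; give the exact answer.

Σ = 294400

Ratio r(k) = (15*k**4 + 86*k**3 + 204*k**2 + 241*k + 118)/(15*k**4 + 26*k**3 + 36*k**2 + 31*k + 10).
Take A(k)=1, B(k)=1, C(k)=k**4 + 26*k**3/15 + 12*k**2/5 + 31*k/15 + 2/3.
Set up (1)·f(k+1) − (1)·f(k) − (k**4 + 26*k**3/15 + 12*k**2/5 + 31*k/15 + 2/3) = 0.
Degrees (0,0,4) ⇒ d ≤ 5.
Solve for f: f(k) = k**2*(3*k + 2)*(k**2 - k + 2)/15 (degree 5 ≤ 5).
Get s_k = R·t_k = k**2*(3*k**3 - k**2 + 4*k + 4) with R(k) = B(k−1)f(k)/C(k) = k**2*(3*k + 2)*(k**2 - k + 2)/(15*k**4 + 26*k**3 + 36*k**2 + 31*k + 10).
Verify: 15*k**4 + 26*k**3 + 36*k**2 + 31*k + 10 matches t_k.
Σ_(k=0)^(9) t_k = s_(10) − s_(0) = 294400 − (0) = 294400.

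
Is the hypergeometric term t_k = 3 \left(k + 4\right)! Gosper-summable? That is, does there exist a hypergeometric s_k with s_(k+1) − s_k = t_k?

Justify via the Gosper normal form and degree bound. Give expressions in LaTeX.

No — negative degree bound, so no certificate f.

r(k) = k + 5 after simplifying.
A = k + 5, B = 1, C = 1.
Solve (k + 5)·f(k+1) − (1)·f(k) = 1.
From deg A=1, deg B=0, deg C=0: d=-1.
d = -1 < 0 ⇒ no nonzero polynomial f; not summable.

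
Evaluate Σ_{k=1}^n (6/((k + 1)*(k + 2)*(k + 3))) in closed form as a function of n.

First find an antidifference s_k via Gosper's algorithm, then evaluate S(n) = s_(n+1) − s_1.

Step 1: r(k) = (k + 1)/(k + 4).
Gosper form: A/B · C(k+1)/C(k) with A=k + 1, B=k + 4, C=1.
Key eq: (k + 1)·f(k+1) = (k + 3)·f(k) + (1).
deg f ≤ 2 (via 1,1,0).
Solving with deg f ≤ 2: f(k) = k*(k + 3)/4.
Get s_k = R·t_k = 3*k*(k + 3)/(2*(k + 1)*(k + 2)) with R(k) = B(k−1)f(k)/C(k) = k*(k + 3)**2/4.
s_(k+1) − s_k = 6/(k**3 + 6*k**2 + 11*k + 6) = t_k.
s_(n+1) = 3*(n**2 + 5*n + 4)/(2*(n**2 + 5*n + 6)) and s_(1) = 1, so S(n) = n*(n + 5)/(2*(n**2 + 5*n + 6)).

S(n) = n*(n + 5)/(2*(n**2 + 5*n + 6))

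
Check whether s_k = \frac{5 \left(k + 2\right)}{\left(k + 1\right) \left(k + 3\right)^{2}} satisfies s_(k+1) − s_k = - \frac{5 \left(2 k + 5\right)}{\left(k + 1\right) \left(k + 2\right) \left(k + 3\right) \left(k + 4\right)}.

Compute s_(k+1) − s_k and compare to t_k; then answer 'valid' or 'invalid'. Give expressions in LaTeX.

Invalid: residual \frac{5 \left(3 k^{2} + 17 k + 23\right)}{k^{6} + 17 k^{5} + 117 k^{4} + 415 k^{3} + 794 k^{2} + 768 k + 288} ≠ 0.

s_(k+1) = 5*(k + 3)/((k + 2)*(k + 4)**2)
s_(k+1) − s_k = 5*((k + 1)*(k + 3)**3 - (k + 2)**2*(k + 4)**2)/((k + 1)*(k + 2)*(k + 3)**2*(k + 4)**2)
(s_(k+1) − s_k) − t_k = 5*(3*k**2 + 17*k + 23)/(k**6 + 17*k**5 + 117*k**4 + 415*k**3 + 794*k**2 + 768*k + 288)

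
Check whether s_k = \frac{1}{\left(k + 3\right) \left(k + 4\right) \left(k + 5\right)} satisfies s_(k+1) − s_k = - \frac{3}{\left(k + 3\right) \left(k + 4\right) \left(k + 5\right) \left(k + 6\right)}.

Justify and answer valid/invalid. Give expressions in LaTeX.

s_(k+1) = 1/((k + 4)*(k + 5)*(k + 6))
s_(k+1) − s_k = -3/((k + 3)*(k + 4)*(k + 5)*(k + 6))
(s_(k+1) − s_k) − t_k = 0

valid (s_(k+1) − s_k reduces to t_k)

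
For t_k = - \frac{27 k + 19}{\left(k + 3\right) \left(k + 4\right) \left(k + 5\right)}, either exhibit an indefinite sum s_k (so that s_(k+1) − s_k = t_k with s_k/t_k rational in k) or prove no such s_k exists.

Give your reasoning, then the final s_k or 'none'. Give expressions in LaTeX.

r(k) = (k + 3)*(27*k + 46)/((k + 6)*(27*k + 19)) after simplifying.
Gosper form: A/B · C(k+1)/C(k) with A=k + 3, B=k + 6, C=k + 19/27.
Set up (k + 3)·f(k+1) − (k + 5)·f(k) − (k + 19/27) = 0.
deg f ≤ 2 (via 1,1,1).
Coefficient equations give f(k) = k*(25*k + 13)/162.
R(k) = B(k−1)·f(k)/C(k) = k*(k + 5)*(25*k + 13)/(6*(27*k + 19)); s_k = R·t_k = k*(-25*k - 13)/(6*(k + 3)*(k + 4)).
Δs = (-27*k - 19)/(k**3 + 12*k**2 + 47*k + 60), as required.

s_k = \frac{k \left(- 25 k - 13\right)}{6 \left(k + 3\right) \left(k + 4\right)}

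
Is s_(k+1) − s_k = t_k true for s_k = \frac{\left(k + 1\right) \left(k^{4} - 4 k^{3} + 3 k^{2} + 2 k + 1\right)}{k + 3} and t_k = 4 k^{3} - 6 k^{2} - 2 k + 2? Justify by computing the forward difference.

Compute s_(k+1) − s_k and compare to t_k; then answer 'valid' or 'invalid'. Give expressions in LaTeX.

Invalid: residual \frac{2 \left(- 3 k^{4} - 10 k^{3} + 23 k^{2} + 6 k - 5\right)}{k^{2} + 7 k + 12} ≠ 0.

s_(k+1) = (k**5 + 2*k**4 - 3*k**3 - 6*k**2 + 3*k + 6)/(k + 4)
s_(k+1) − s_k = 2*(2*k**5 + 8*k**4 - 8*k**3 - 19*k**2 + k + 7)/(k**2 + 7*k + 12)
(s_(k+1) − s_k) − t_k = 2*(-3*k**4 - 10*k**3 + 23*k**2 + 6*k - 5)/(k**2 + 7*k + 12)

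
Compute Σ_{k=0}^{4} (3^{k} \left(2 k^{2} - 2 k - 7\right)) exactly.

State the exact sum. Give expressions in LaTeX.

Σ = 1457

Compute t_(k+1)/t_k: get 3*(2*k**2 + 2*k - 7)/(2*k**2 - 2*k - 7).
A = 3, B = 1, C = k**2 - k - 7/2.
f must satisfy (3)·f(k+1) − (1)·f(k) = k**2 - k - 7/2.
Degrees (0,0,2) ⇒ d ≤ 2.
A polynomial solution: f(k) = (k**2 - 4*k + 1)/2.
Then R = B(k−1)f/C = (k**2 - 4*k + 1)/(2*k**2 - 2*k - 7), so s_k = R(k)·t_k = 3**k*(k**2 - 4*k + 1).
s_(k+1) − s_k = 3**k*(2*k**2 - 2*k - 7) = t_k.
Σ_(k=0)^(4) t_k = s_(5) − s_(0) = 1458 − (1) = 1457.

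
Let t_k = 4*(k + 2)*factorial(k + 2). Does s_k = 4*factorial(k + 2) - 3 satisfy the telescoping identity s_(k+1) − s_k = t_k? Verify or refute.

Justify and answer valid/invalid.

s_(k+1) = 4*factorial(k + 3) - 3
s_(k+1) − s_k = 4*(k + 2)*factorial(k + 2)
(s_(k+1) − s_k) − t_k = 0

valid (s_(k+1) − s_k reduces to t_k)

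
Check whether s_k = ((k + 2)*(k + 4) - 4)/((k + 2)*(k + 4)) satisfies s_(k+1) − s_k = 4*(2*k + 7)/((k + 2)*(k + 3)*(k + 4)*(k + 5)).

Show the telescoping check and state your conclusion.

Valid: the claim telescopes to t_k.

s_(k+1) = ((k + 3)*(k + 5) - 4)/((k + 3)*(k + 5))
s_(k+1) − s_k = 4*(2*k + 7)/(k**4 + 14*k**3 + 71*k**2 + 154*k + 120)
(s_(k+1) − s_k) − t_k = 0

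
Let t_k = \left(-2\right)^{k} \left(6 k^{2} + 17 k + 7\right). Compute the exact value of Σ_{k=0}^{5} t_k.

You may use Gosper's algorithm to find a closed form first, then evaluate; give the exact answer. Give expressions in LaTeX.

Compute t_(k+1)/t_k: get 2*(-6*k**2 - 29*k - 30)/(6*k**2 + 17*k + 7).
Normal form (A,B,C) = (-2, 1, k**2 + 17*k/6 + 7/6).
Key eq: (-2)·f(k+1) = (1)·f(k) + (k**2 + 17*k/6 + 7/6).
d = 2 from the (0,0,2) case.
Match coefficients ⇒ f(k) = -(2*k**2 + 3*k - 1)/6.
Certificate R = B(k−1)f/C = -(2*k**2 + 3*k - 1)/((2*k + 1)*(3*k + 7)) gives s_k = (-2)**k*(-2*k**2 - 3*k + 1).
s_(k+1) − s_k = (-2)**k*(6*k**2 + 17*k + 7) = t_k.
Evaluate s at k=6 and k=0: -5696 and 1; difference -5697.

Σ = -5697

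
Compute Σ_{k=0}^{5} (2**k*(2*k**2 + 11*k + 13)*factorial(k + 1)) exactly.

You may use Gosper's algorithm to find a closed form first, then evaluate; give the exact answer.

Σ = 2903037

Compute t_(k+1)/t_k: get 2*(2*k**3 + 19*k**2 + 56*k + 52)/(2*k**2 + 11*k + 13).
Take A(k)=2*k + 4, B(k)=1, C(k)=k**2 + 11*k/2 + 13/2.
Need (2*k + 4)·f(k+1) − (1)·f(k) = k**2 + 11*k/2 + 13/2.
From deg A=1, deg B=0, deg C=2: d=1.
Match coefficients ⇒ f(k) = (k + 3)/2.
So s_k = (B(k−1)f/C)·t_k = ((k + 3)/(2*k**2 + 11*k + 13))·t_k = 2**k*(k + 3)*factorial(k + 1).
Check: Δs_k = 2**k*(2*k**2 + 11*k + 13)*factorial(k + 1). ✓
Sum = s_(6) − s_(0); s_(6) = 2903040, s_(0) = 3 ⇒ 2903037.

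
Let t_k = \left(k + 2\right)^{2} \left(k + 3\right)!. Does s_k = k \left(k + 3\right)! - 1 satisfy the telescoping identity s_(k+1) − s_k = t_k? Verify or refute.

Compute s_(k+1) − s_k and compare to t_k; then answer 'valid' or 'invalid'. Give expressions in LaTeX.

s_(k+1) = (k + 1)*factorial(k + 4) - 1
s_(k+1) − s_k = (k + 2)**2*factorial(k + 3)
(s_(k+1) − s_k) − t_k = 0

valid (s_(k+1) − s_k reduces to t_k)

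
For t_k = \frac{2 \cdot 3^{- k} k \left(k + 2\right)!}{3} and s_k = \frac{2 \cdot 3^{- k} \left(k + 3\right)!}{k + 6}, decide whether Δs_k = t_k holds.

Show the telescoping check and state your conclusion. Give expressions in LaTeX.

Invalid: residual - \frac{2 \cdot 3^{- k} \left(k^{2} + 6 k - 3\right) \left(k + 2\right)!}{\left(k + 6\right) \left(k + 7\right)} ≠ 0.

s_(k+1) = 2*factorial(k + 4)/(3*3**k*(k + 7))
s_(k+1) − s_k = 2*(k**2 + 7*k + 3)*factorial(k + 3)/(3*3**k*(k + 6)*(k + 7))
(s_(k+1) − s_k) − t_k = -2*(k**2 + 6*k - 3)*factorial(k + 2)/(3**k*(k + 6)*(k + 7))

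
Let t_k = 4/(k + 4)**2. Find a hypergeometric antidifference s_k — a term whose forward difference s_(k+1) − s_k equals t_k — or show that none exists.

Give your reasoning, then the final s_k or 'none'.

no hypergeometric antidifference exists

Compute t_(k+1)/t_k: get (k + 4)**2/(k + 5)**2.
So A=k**2 + 8*k + 16 and B=k**2 + 10*k + 25, with C=1.
Need (k**2 + 8*k + 16)·f(k+1) − (k**2 + 8*k + 16)·f(k) = 1.
From deg A=2, deg B=2, deg C=0: d=0.
Generic f = c0 gives residual -1; -1 = 0 cannot hold, so t_k is not Gosper-summable.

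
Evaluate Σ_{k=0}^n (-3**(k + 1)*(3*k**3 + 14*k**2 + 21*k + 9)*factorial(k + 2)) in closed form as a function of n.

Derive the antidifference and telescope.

r(k) = 3*(3*k**4 + 32*k**3 + 127*k**2 + 221*k + 141)/(3*k**3 + 14*k**2 + 21*k + 9) after simplifying.
A = 3*k + 9, B = 1, C = k**3 + 14*k**2/3 + 7*k + 3.
f must satisfy (3*k + 9)·f(k+1) − (1)·f(k) = k**3 + 14*k**2/3 + 7*k + 3.
deg f ≤ 2 (via 1,0,3).
Solving with deg f ≤ 2: f(k) = k**2/3.
Get s_k = R·t_k = -3**(k + 1)*k**2*factorial(k + 2) with R(k) = B(k−1)f(k)/C(k) = k**2/(3*k**3 + 14*k**2 + 21*k + 9).
Verify: -3**(k + 1)*(3*k**3 + 14*k**2 + 21*k + 9)*factorial(k + 2) matches t_k.
s_(n+1) = -3**(n + 2)*(n + 1)**2*factorial(n + 3) and s_(0) = 0, so S(n) = -3**(n + 2)*(n + 1)**2*factorial(n + 3).

S(n) = -3**(n + 2)*(n + 1)**2*factorial(n + 3)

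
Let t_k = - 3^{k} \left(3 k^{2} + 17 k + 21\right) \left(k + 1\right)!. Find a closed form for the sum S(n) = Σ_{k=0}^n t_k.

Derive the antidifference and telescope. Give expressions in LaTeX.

t_(k+1)/t_k = 3*(3*k**3 + 29*k**2 + 87*k + 82)/(3*k**2 + 17*k + 21).
So A=3*k + 6 and B=1, with C=k**2 + 17*k/3 + 7.
Solve (3*k + 6)·f(k+1) − (1)·f(k) = k**2 + 17*k/3 + 7.
deg f ≤ 1 (via 1,0,2).
Match coefficients ⇒ f(k) = (k + 3)/3.
Then R = B(k−1)f/C = (k + 3)/(3*k**2 + 17*k + 21), so s_k = R(k)·t_k = -3**k*(k + 3)*factorial(k + 1).
Δs = -3**k*(3*k**2 + 17*k + 21)*factorial(k + 1), as required.
Telescope: S(n) = s_(n+1) − s_(0) = -3**(n + 1)*(n + 4)*factorial(n + 2) − (-3) = -3*3**n*n*factorial(n + 2) - 12*3**n*factorial(n + 2) + 3.

S(n) = - 3 \cdot 3^{n} n \left(n + 2\right)! - 12 \cdot 3^{n} \left(n + 2\right)! + 3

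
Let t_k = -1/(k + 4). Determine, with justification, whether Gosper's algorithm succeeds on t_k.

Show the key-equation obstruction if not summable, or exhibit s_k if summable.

No — t_k has no hypergeometric antidifference.

r(k) = (k + 4)/(k + 5) after simplifying.
A = k + 4, B = k + 5, C = 1.
Need (k + 4)·f(k+1) − (k + 4)·f(k) = 1.
Degrees (1,1,0) ⇒ d ≤ 0.
f = c0 ⇒ A·f(k+1) − B(k−1)·f(k) − C = -1. The system {-1 = 0} is inconsistent; no antidifference.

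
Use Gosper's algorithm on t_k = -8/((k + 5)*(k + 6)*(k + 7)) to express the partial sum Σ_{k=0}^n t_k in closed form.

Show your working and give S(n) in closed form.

r(k) = (k + 5)/(k + 8) after simplifying.
Normal form (A,B,C) = (k + 5, k + 8, 1).
Set up (k + 5)·f(k+1) − (k + 7)·f(k) − (1) = 0.
d = 2 from the (1,1,0) case.
Solve for f: f(k) = k*(k + 11)/60 (degree 2 ≤ 2).
Certificate R = B(k−1)f/C = k*(k + 7)*(k + 11)/60 gives s_k = 2*k*(-k - 11)/(15*(k + 5)*(k + 6)).
s_(k+1) − s_k = -8/(k**3 + 18*k**2 + 107*k + 210) = t_k.
Evaluate: s_(n+1) = 2*(-n**2 - 13*n - 12)/(15*(n**2 + 13*n + 42)); subtract s_(0) = 0 ⇒ S(n) = 2*(-n**2 - 13*n - 12)/(15*(n**2 + 13*n + 42)).

S(n) = 2*(-n**2 - 13*n - 12)/(15*(n**2 + 13*n + 42))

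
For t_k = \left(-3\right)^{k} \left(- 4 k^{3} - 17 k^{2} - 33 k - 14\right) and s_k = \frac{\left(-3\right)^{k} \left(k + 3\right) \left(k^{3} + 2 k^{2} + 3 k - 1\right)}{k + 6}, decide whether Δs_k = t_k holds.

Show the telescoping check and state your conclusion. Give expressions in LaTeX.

s_(k+1) = (-3)**(k + 1)*(k**4 + 9*k**3 + 30*k**2 + 45*k + 20)/(k + 7)
s_(k+1) − s_k = (-3)**k*(-4*k**5 - 57*k**4 - 296*k**3 - 746*k**2 - 923*k - 339)/(k**2 + 13*k + 42)
(s_(k+1) − s_k) − t_k = 3*(-3)**k*(4*k**4 + 42*k**3 + 137*k**2 + 215*k + 83)/(k**2 + 13*k + 42)

Invalid: residual \frac{3 \left(-3\right)^{k} \left(4 k^{4} + 42 k^{3} + 137 k^{2} + 215 k + 83\right)}{k^{2} + 13 k + 42} ≠ 0.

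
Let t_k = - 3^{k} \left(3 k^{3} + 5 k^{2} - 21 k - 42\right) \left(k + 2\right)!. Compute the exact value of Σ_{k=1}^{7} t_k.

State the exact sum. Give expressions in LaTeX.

Σ = -880916601690

Compute t_(k+1)/t_k: get 3*(3*k**4 + 23*k**3 + 40*k**2 - 61*k - 165)/(3*k**3 + 5*k**2 - 21*k - 42).
Take A(k)=3*k + 9, B(k)=1, C(k)=k**3 + 5*k**2/3 - 7*k - 14.
Key eq: (3*k + 9)·f(k+1) = (1)·f(k) + (k**3 + 5*k**2/3 - 7*k - 14).
deg f ≤ 2 (via 1,0,3).
Coefficient equations give f(k) = (k**2 - 3*k - 3)/3.
So s_k = (B(k−1)f/C)·t_k = ((k**2 - 3*k - 3)/(3*k**3 + 5*k**2 - 21*k - 42))·t_k = 3**k*(-k**2 + 3*k + 3)*factorial(k + 2).
Verify: -3**k*(3*k**3 + 5*k**2 - 21*k - 42)*factorial(k + 2) matches t_k.
Sum = s_(8) − s_(1); s_(8) = -880916601600, s_(1) = 90 ⇒ -880916601690.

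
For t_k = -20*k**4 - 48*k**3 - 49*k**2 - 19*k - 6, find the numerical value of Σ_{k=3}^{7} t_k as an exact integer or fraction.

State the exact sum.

r(k) = (20*k**4 + 128*k**3 + 313*k**2 + 341*k + 142)/(20*k**4 + 48*k**3 + 49*k**2 + 19*k + 6) after simplifying.
So A=1 and B=1, with C=k**4 + 12*k**3/5 + 49*k**2/20 + 19*k/20 + 3/10.
Solve (1)·f(k+1) − (1)·f(k) = k**4 + 12*k**3/5 + 49*k**2/20 + 19*k/20 + 3/10.
Degrees (0,0,4) ⇒ d ≤ 5.
Coefficient equations give f(k) = k*(4*k**4 + 2*k**3 - k**2 - 3*k + 4)/20.
Certificate R = B(k−1)f/C = k*(4*k**4 + 2*k**3 - k**2 - 3*k + 4)/(20*k**4 + 48*k**3 + 49*k**2 + 19*k + 6) gives s_k = k*(-4*k**4 - 2*k**3 + k**2 + 3*k - 4).
Check: Δs_k = -20*k**4 - 48*k**3 - 49*k**2 - 19*k - 6. ✓
Evaluate s at k=8 and k=3: -138592 and -1092; difference -137500.

Σ = -137500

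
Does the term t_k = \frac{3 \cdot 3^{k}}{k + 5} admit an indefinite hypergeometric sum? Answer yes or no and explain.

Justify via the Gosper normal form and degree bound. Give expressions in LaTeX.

Step 1: r(k) = 3*(k + 5)/(k + 6).
A = 3*k + 15, B = k + 6, C = 1.
Set up (3*k + 15)·f(k+1) − (k + 5)·f(k) − (1) = 0.
Degrees (1,1,0) ⇒ d ≤ -1.
Negative degree bound (-1): no f exists, t_k not Gosper-summable.

No. Not Gosper-summable.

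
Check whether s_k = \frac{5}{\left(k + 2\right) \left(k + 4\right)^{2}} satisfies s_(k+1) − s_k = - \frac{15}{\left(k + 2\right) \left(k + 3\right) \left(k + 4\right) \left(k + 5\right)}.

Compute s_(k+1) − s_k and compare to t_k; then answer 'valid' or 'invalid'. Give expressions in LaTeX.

Invalid: residual \frac{5 \left(4 k + 17\right)}{k^{6} + 23 k^{5} + 217 k^{4} + 1073 k^{3} + 2926 k^{2} + 4160 k + 2400} ≠ 0.

s_(k+1) = 5/((k + 3)*(k + 5)**2)
s_(k+1) − s_k = 5/((k + 3)*(k + 5)**2) - 5/((k + 2)*(k + 4)**2)
(s_(k+1) − s_k) − t_k = 5*(4*k + 17)/(k**6 + 23*k**5 + 217*k**4 + 1073*k**3 + 2926*k**2 + 4160*k + 2400)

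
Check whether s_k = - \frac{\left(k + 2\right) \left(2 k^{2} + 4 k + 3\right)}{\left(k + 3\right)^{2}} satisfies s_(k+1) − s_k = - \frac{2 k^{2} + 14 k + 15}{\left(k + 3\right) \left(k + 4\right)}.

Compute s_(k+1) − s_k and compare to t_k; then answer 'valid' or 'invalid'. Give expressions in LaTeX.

Invalid: residual \frac{8 k^{2} + 38 k + 33}{k^{4} + 14 k^{3} + 73 k^{2} + 168 k + 144} ≠ 0.

s_(k+1) = -(k + 3)*(4*k + 2*(k + 1)**2 + 7)/(k + 4)**2
s_(k+1) − s_k = (-2*k**4 - 28*k**3 - 129*k**2 - 235*k - 147)/(k**4 + 14*k**3 + 73*k**2 + 168*k + 144)
(s_(k+1) − s_k) − t_k = (8*k**2 + 38*k + 33)/(k**4 + 14*k**3 + 73*k**2 + 168*k + 144)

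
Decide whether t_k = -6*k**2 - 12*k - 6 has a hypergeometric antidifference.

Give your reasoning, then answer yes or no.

Yes. s_k = k*(-2*k**2 - 3*k - 1).

Step 1: r(k) = (k**2 + 4*k + 4)/(k**2 + 2*k + 1).
A = 1, B = 1, C = k**2 + 2*k + 1.
Set up (1)·f(k+1) − (1)·f(k) − (k**2 + 2*k + 1) = 0.
From deg A=0, deg B=0, deg C=2: d=3.
Match coefficients ⇒ f(k) = k*(k + 1)*(2*k + 1)/6.
So s_k = (B(k−1)f/C)·t_k = (k*(2*k + 1)/(6*(k + 1)))·t_k = k*(-2*k**2 - 3*k - 1).
s_(k+1) − s_k = -6*k**2 - 12*k - 6 = t_k.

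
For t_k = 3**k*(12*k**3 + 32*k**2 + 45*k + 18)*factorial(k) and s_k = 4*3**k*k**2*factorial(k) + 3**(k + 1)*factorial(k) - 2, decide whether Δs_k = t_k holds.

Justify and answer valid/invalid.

valid (s_(k+1) − s_k reduces to t_k)

s_(k+1) = 12*3**k*k**3*factorial(k) + 36*3**k*k**2*factorial(k) + 45*3**k*k*factorial(k) + 21*3**k*factorial(k) - 2
s_(k+1) − s_k = 3**k*(12*k**3 + 32*k**2 + 45*k + 18)*factorial(k)
(s_(k+1) − s_k) − t_k = 0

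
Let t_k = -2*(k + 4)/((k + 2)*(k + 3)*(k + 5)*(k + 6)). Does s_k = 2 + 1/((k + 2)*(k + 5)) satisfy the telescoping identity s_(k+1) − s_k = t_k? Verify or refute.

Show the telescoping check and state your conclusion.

valid; difference matches t_k

s_(k+1) = 2 + 1/((k + 3)*(k + 6))
s_(k+1) − s_k = 2*(-k - 4)/(k**4 + 16*k**3 + 91*k**2 + 216*k + 180)
(s_(k+1) − s_k) − t_k = 0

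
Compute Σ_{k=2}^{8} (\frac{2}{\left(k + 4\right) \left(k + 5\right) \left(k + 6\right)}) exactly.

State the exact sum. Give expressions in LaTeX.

Step 1: r(k) = (k + 4)/(k + 7).
Factor: A=k + 4; B=k + 7; C=1.
Solve (k + 4)·f(k+1) − (k + 6)·f(k) = 1.
From deg A=1, deg B=1, deg C=0: d=2.
Match coefficients ⇒ f(k) = k*(k + 9)/40.
Then R = B(k−1)f/C = k*(k + 6)*(k + 9)/40, so s_k = R(k)·t_k = k*(k + 9)/(20*(k + 4)*(k + 5)).
s_(k+1) − s_k = 2/(k**3 + 15*k**2 + 74*k + 120) = t_k.
Σ_(k=2)^(8) t_k = s_(9) − s_(2) = 81/1820 − (11/420) = 5/273.

Σ = 5/273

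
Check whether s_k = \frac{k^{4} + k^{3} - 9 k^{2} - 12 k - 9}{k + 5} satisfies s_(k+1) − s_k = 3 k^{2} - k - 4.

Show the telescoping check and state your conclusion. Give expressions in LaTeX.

s_(k+1) = (k**4 + 5*k**3 - 23*k - 28)/(k + 6)
s_(k+1) − s_k = (3*k**4 + 28*k**3 + 43*k**2 - 62*k - 86)/(k**2 + 11*k + 30)
(s_(k+1) − s_k) − t_k = 2*(-2*k**3 - 16*k**2 + 6*k + 17)/(k**2 + 11*k + 30)

Invalid: residual \frac{2 \left(- 2 k^{3} - 16 k^{2} + 6 k + 17\right)}{k^{2} + 11 k + 30} ≠ 0.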